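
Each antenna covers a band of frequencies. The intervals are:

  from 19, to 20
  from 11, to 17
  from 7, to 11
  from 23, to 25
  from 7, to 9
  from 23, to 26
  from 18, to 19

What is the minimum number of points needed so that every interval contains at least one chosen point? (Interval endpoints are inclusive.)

Sort by right endpoint; whenever an interval is uncovered, place a point at its right end.
Sorted: [7,9] [7,11] [11,17] [18,19] [19,20] [23,25] [23,26]
{[7,9],[7,11]} hit by 9; {[11,17]} hit by 17; {[18,19],[19,20]} hit by 19; {[23,25],[23,26]} hit by 25.
Points: 9, 17, 19, 25 (4 total).

4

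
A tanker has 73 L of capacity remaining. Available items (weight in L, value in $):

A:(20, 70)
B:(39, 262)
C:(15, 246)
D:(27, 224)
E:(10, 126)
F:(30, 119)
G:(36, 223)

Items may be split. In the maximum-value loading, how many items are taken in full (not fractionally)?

Order: C (246/15=16.40) > E (126/10=12.60) > D (224/27=8.30) > B (262/39=6.72) > G (223/36=6.19) > F (119/30=3.97) > A (70/20=3.50)
Fill: take C (15 @ 246) → take E (10 @ 126) → take D (27 @ 224) → take 21/39 of B → 141.08; 73/73 used.
3 item(s) taken whole; one partial (take 21/39 of B).

3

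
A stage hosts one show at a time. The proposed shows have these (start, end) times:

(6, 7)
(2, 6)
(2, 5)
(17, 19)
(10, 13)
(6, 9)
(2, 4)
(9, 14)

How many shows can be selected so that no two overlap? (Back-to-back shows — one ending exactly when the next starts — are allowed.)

4

Greedy by earliest finish: after sorting by end time, pick each interval compatible with the last pick.
Sorted by end: (2,4)  (2,5)  (2,6)  (6,7)  (6,9)  (10,13)  (9,14)  (17,19)
take (2,4); skip (2,6); take (6,7); take (10,13); skip (9,14); take (17,19).
Selected 4 shows.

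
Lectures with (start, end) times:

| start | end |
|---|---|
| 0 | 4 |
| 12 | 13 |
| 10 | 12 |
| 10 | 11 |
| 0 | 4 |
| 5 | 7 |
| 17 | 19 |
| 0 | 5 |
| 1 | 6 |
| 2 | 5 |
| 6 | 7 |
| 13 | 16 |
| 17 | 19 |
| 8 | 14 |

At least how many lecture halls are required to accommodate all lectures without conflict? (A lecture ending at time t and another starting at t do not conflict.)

5

Events (time:±→running): 0:+→1 0:+→2 0:+→3 1:+→4 2:+→5 … peak 5.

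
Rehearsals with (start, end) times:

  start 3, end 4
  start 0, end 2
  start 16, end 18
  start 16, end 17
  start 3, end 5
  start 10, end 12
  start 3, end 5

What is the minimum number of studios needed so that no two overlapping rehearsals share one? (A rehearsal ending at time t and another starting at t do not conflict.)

Events (time:±→running): 0:+→1 2:-→0 3:+→1 3:+→2 3:+→3 … peak 3.

3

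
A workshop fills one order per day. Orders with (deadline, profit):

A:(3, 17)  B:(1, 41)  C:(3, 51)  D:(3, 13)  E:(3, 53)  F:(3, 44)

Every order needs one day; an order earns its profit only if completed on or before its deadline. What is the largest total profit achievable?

Sort by profit descending; place each in the latest free slot ≤ its deadline.
By profit: E(d3,53), C(d3,51), F(d3,44), B(d1,41), A(d3,17), D(d3,13)
E→slot 3; C→slot 2; F→slot 1; B skipped; A skipped; D skipped.
Profit = 44 + 51 + 53 = 148

148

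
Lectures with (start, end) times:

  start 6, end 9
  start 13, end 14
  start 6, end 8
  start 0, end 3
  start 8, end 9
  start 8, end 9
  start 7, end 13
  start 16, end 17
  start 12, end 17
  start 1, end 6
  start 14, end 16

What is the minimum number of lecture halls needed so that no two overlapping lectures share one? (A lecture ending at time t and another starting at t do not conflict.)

4

The answer is the maximum number of intervals overlapping at any instant.
starts: [0, 1, 6, 6, 7, 8, 8, 12, 13, 14, 16]
ends:   [3, 6, 8, 9, 9, 9, 13, 14, 16, 17, 17]
s0→1 s1→2 e3→1 e6→0 s6→1 s6→2 s7→3 e8→2 s8→3 s8→4  — peak 4.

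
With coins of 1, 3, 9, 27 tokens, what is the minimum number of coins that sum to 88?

6

Use the largest denomination that fits, subtract, and repeat.
88 = 3×27 + 2×3 + 1×1
Total coins = 3 + 2 + 1 = 6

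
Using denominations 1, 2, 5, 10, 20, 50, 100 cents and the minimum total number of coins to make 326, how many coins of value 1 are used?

1

Use the largest denomination that fits, subtract, and repeat.
326 − 3×100→26 − 1×20→6 − 1×5→1 − 1×1→0
Count of 1: 1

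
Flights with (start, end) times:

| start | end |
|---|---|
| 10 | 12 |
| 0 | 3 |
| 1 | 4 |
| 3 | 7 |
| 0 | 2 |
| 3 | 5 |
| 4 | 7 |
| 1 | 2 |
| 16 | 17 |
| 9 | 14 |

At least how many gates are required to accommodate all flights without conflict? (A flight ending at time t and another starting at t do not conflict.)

Count concurrent intervals with a sweep; the peak is the room count.
Events (time:±→running): 0:+→1 0:+→2 1:+→3 1:+→4 … peak 4.

4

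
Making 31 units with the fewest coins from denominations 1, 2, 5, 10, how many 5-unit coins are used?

31 = 3×10 + 1×1
Count of 5: 0

0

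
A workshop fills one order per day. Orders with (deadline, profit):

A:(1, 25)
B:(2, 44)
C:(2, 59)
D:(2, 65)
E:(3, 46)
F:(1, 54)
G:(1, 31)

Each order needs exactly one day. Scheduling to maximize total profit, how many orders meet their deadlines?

3

Sort by profit descending; place each in the latest free slot ≤ its deadline.
Profit order: D=65 C=59 F=54 E=46 B=44 G=31 A=25
Assign: D→slot 2, C→slot 1, F skipped, E→slot 3, B skipped, G skipped, A skipped.
Slots: [1:C] [2:D] [3:E]
3 of 7 scheduled.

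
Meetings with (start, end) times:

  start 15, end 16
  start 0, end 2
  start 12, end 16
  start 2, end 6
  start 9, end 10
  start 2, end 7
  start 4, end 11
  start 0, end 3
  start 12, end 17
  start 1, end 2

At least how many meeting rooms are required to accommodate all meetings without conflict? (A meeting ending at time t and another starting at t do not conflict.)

Count concurrent intervals with a sweep; the peak is the room count.
starts: [0, 0, 1, 2, 2, 4, 9, 12, 12, 15]
ends:   [2, 2, 3, 6, 7, 10, 11, 16, 16, 17]
s0→1 s0→2 s1→3  — peak 3.

3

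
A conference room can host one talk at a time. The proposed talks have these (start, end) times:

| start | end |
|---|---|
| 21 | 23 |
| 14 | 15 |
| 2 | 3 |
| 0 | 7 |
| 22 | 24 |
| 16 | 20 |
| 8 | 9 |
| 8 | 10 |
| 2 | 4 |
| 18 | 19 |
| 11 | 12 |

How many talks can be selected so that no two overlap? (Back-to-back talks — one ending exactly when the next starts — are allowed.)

By end time: (2,3), (2,4), (0,7), (8,9), (8,10), (11,12), (14,15), (18,19), (16,20), (21,23), (22,24).
Pick (2,3); next start ≥ 3 → (8,9); next start ≥ 9 → (11,12); next start ≥ 12 → (14,15); next start ≥ 15 → (18,19); next start ≥ 19 → (21,23).
Selected 6 talks.

6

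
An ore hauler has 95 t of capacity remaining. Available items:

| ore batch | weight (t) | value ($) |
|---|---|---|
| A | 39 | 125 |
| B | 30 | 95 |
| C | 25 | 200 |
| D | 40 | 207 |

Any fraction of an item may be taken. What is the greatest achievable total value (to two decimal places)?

Greedy by value/weight ratio, highest first.
Order: C (200/25=8.00) > D (207/40=5.17) > A (125/39=3.21) > B (95/30=3.17)
Fill: take C (25 @ 200) → take D (40 @ 207) → take 30/39 of A → 96.15; 95/95 used.
Total value = 503.15

503.15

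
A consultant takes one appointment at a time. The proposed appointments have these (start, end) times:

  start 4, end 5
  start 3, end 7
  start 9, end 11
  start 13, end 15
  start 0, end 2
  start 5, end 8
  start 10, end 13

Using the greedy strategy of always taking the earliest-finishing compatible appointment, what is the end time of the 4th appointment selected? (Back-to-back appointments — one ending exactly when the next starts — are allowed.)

11

Sorted by end: (0,2)  (4,5)  (3,7)  (5,8)  (9,11)  (10,13)  (13,15)
take (0,2); take (4,5); skip (3,7); take (5,8); take (9,11); take (13,15).
Selected: (0,2) (4,5) (5,8) (9,11) (13,15)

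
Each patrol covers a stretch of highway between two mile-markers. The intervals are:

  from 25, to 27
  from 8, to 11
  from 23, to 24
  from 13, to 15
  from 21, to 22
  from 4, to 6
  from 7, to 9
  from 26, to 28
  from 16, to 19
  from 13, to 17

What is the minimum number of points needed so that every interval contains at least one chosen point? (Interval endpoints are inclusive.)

By right end: [4,6]  [7,9]  [8,11]  [13,15]  [13,17]  [16,19]  [21,22]  [23,24]  [25,27]  [26,28]
[4,6] uncovered → point at 6; [7,9] uncovered → point at 9; [13,15] uncovered → point at 15; [16,19] uncovered → point at 19; [21,22] uncovered → point at 22; [23,24] uncovered → point at 24; [25,27] uncovered → point at 27.
Points: 6, 9, 15, 19, 22, 24, 27 (7 total).

7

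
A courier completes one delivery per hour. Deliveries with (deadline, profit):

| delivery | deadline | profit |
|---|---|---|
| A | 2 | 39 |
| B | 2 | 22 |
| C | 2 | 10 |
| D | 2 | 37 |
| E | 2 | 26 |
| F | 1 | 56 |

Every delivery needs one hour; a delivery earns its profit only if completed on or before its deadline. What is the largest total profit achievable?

95

Sort by profit descending; place each in the latest free slot ≤ its deadline.
By profit: F(d1,56), A(d2,39), D(d2,37), E(d2,26), B(d2,22), C(d2,10)
F→slot 1; A→slot 2; D skipped; E skipped; B skipped; C skipped.
Profit = 56 + 39 = 95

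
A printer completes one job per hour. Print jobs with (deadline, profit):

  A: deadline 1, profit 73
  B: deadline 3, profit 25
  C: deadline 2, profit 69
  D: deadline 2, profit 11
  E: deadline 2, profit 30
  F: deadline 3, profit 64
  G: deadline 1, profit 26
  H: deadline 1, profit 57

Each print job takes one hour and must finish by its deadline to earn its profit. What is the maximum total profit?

206

By profit: A(d1,73), C(d2,69), F(d3,64), H(d1,57), E(d2,30), G(d1,26), B(d3,25), D(d2,11)
A→slot 1; C→slot 2; F→slot 3; H skipped; E skipped; G skipped; B skipped; D skipped.
Profit = 73 + 69 + 64 = 206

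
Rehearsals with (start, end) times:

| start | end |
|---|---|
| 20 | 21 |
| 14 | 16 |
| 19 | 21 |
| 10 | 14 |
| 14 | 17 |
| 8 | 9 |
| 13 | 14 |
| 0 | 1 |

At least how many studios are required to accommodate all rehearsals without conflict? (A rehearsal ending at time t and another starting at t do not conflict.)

Count concurrent intervals with a sweep; the peak is the room count.
starts: [0, 8, 10, 13, 14, 14, 19, 20]
ends:   [1, 9, 14, 14, 16, 17, 21, 21]
s0→1 e1→0 s8→1 e9→0 s10→1 s13→2  — peak 2.

2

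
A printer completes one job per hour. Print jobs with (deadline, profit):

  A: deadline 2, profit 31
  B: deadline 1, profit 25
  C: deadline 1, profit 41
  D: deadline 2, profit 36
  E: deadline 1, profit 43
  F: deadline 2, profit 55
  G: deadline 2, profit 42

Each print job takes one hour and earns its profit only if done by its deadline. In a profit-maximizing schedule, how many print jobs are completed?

2

Sort by profit descending; place each in the latest free slot ≤ its deadline.
Profit order: F=55 E=43 G=42 C=41 D=36 A=31 B=25
Assign: F→slot 2, E→slot 1, G skipped, C skipped, D skipped, A skipped, B skipped.
Slots: [1:E] [2:F]
2 of 7 scheduled.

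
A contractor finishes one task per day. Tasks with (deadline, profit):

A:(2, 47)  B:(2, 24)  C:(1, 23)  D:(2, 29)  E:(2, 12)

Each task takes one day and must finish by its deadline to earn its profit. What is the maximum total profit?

Profit order: A=47 D=29 B=24 C=23 E=12
Assign: A→slot 2, D→slot 1, B skipped, C skipped, E skipped.
Slots: [1:D] [2:A]
Profit = 29 + 47 = 76

76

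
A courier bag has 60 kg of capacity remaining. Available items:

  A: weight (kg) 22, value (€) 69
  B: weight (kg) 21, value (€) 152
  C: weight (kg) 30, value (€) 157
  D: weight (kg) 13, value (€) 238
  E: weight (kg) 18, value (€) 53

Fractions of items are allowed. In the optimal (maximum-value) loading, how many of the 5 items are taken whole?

2

Sort by value per unit weight and fill in that order.
Ratios (sorted): D 18.31, B 7.24, C 5.23, A 3.14, E 2.94
take D (13 @ 238); take B (21 @ 152); take 26/30 of C → 136.07. Capacity used 60/60.
2 item(s) taken whole; one partial (take 26/30 of C).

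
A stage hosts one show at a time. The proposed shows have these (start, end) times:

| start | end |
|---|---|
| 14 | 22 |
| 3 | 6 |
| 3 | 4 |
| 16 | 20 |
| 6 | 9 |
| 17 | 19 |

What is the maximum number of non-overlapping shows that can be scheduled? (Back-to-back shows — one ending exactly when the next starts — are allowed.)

3

Order by finish time; keep every interval that doesn't clash with the previous kept one.
By end time: (3,4), (3,6), (6,9), (17,19), (16,20), (14,22).
Pick (3,4); next start ≥ 4 → (6,9); next start ≥ 9 → (17,19).
Selected 3 shows.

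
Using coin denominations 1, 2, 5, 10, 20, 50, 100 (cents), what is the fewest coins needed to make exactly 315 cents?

315 − 3×100→15 − 1×10→5 − 1×5→0
Total coins = 3 + 1 + 1 = 5

5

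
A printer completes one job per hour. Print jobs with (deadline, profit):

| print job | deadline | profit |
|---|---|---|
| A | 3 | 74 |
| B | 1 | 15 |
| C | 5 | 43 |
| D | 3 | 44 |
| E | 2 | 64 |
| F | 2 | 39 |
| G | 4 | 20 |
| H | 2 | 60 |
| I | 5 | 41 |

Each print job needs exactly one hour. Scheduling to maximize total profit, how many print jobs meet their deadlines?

5

Profit order: A=74 E=64 H=60 D=44 C=43 I=41 F=39 G=20 B=15
Assign: A→slot 3, E→slot 2, H→slot 1, D skipped, C→slot 5, I→slot 4, F skipped, G skipped, B skipped.
Slots: [1:H] [2:E] [3:A] [4:I] [5:C]
5 of 9 scheduled.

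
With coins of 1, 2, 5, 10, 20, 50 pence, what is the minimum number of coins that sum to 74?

4

74 = 1×50 + 1×20 + 2×2
Total coins = 1 + 1 + 2 = 4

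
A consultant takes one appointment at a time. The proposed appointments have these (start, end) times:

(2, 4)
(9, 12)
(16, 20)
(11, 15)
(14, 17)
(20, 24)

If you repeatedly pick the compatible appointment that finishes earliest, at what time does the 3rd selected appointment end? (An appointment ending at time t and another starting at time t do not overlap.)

Greedy by earliest finish: after sorting by end time, pick each interval compatible with the last pick.
By end time: (2,4), (9,12), (11,15), (14,17), (16,20), (20,24).
Pick (2,4); next start ≥ 4 → (9,12); next start ≥ 12 → (14,17); next start ≥ 17 → (20,24).
Selected: (2,4) (9,12) (14,17) (20,24)

17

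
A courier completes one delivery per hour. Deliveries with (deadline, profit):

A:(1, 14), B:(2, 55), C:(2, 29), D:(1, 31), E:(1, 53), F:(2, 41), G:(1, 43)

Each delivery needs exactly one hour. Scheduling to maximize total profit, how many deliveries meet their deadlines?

2

By profit: B(d2,55), E(d1,53), G(d1,43), F(d2,41), D(d1,31), C(d2,29), A(d1,14)
B→slot 2; E→slot 1; G skipped; F skipped; D skipped; C skipped; A skipped.
2 of 7 scheduled.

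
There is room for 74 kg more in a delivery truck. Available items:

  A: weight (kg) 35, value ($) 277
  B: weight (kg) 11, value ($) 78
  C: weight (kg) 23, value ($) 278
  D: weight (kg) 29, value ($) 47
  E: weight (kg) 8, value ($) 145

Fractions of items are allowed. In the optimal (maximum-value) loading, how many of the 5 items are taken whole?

3

Sort by value per unit weight and fill in that order.
Order: E (145/8=18.12) > C (278/23=12.09) > A (277/35=7.91) > B (78/11=7.09) > D (47/29=1.62)
Fill: take E (8 @ 145) → take C (23 @ 278) → take A (35 @ 277) → take 8/11 of B → 56.73; 74/74 used.
3 item(s) taken whole; one partial (take 8/11 of B).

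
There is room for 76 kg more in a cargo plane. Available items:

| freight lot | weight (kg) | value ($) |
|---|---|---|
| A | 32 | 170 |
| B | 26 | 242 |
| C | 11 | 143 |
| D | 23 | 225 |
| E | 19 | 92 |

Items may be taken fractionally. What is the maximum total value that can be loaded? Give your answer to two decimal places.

695.00

Ratios (sorted): C 13.00, D 9.78, B 9.31, A 5.31, E 4.84
take C (11 @ 143); take D (23 @ 225); take B (26 @ 242); take 16/32 of A → 85.00. Capacity used 76/76.
Total value = 695.00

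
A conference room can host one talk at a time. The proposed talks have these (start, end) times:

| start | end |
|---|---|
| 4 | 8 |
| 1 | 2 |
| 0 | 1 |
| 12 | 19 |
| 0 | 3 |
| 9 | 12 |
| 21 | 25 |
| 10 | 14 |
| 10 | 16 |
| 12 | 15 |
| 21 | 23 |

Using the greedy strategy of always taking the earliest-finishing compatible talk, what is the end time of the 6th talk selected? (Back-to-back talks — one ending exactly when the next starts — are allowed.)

Greedy by earliest finish: after sorting by end time, pick each interval compatible with the last pick.
By end time: (0,1), (1,2), (0,3), (4,8), (9,12), (10,14), (12,15), (10,16), (12,19), (21,23), (21,25).
Pick (0,1); next start ≥ 1 → (1,2); next start ≥ 2 → (4,8); next start ≥ 8 → (9,12); next start ≥ 12 → (12,15); next start ≥ 15 → (21,23).
Selected: (0,1) (1,2) (4,8) (9,12) (12,15) (21,23)

23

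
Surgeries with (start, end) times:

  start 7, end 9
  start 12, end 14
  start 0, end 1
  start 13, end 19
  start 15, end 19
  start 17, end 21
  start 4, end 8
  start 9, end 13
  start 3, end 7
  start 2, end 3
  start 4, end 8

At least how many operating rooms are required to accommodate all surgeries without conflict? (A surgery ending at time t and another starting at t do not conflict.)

3

The answer is the maximum number of intervals overlapping at any instant.
starts: [0, 2, 3, 4, 4, 7, 9, 12, 13, 15, 17]
ends:   [1, 3, 7, 8, 8, 9, 13, 14, 19, 19, 21]
s0→1 e1→0 s2→1 e3→0 s3→1 s4→2 s4→3  — peak 3.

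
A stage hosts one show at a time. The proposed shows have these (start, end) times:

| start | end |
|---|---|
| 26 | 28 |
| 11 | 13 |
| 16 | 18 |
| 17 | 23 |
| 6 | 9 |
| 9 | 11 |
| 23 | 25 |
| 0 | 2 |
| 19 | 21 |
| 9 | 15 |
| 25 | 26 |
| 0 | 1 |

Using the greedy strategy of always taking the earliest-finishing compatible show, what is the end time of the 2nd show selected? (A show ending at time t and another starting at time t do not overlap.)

9

By end time: (0,1), (0,2), (6,9), (9,11), (11,13), (9,15), (16,18), (19,21), (17,23), (23,25), (25,26), (26,28).
Pick (0,1); next start ≥ 1 → (6,9); next start ≥ 9 → (9,11); next start ≥ 11 → (11,13); next start ≥ 13 → (16,18); next start ≥ 18 → (19,21); next start ≥ 21 → (23,25); next start ≥ 25 → (25,26); next start ≥ 26 → (26,28).
Selected: (0,1) (6,9) (9,11) (11,13) (16,18) (19,21) (23,25) (25,26) (26,28)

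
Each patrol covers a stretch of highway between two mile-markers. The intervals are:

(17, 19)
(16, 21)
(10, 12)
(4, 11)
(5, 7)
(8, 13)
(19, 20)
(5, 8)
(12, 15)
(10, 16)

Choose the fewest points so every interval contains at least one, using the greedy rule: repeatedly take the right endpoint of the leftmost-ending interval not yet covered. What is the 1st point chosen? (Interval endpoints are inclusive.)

Process intervals by earliest right end; each time one isn't hit yet, stab at its right endpoint.
Sorted: [5,7] [5,8] [4,11] [10,12] [8,13] [12,15] [10,16] [17,19] [19,20] [16,21]
{[5,7],[5,8],[4,11]} hit by 7; {[10,12],[8,13],[12,15],[10,16]} hit by 12; {[17,19],[19,20],[16,21]} hit by 19.
Points: 7, 12, 19 (3 total).

7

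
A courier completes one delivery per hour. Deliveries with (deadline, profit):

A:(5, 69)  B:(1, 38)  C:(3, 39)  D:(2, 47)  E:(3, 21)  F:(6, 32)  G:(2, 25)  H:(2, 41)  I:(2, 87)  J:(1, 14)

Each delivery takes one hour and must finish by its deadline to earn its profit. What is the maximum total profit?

Take jobs in profit order; each goes to the latest open slot no later than its deadline.
Profit order: I=87 A=69 D=47 H=41 C=39 B=38 F=32 G=25 E=21 J=14
Assign: I→slot 2, A→slot 5, D→slot 1, H skipped, C→slot 3, B skipped, F→slot 6, G skipped, E skipped, J skipped.
Slots: [1:D] [2:I] [3:C] [5:A] [6:F]
Profit = 47 + 87 + 39 + 69 + 32 = 274

274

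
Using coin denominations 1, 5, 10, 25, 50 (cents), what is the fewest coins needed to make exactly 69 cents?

7

Use the largest denomination that fits, subtract, and repeat.
69 = 1×50 + 1×10 + 1×5 + 4×1
Total coins = 1 + 1 + 1 + 4 = 7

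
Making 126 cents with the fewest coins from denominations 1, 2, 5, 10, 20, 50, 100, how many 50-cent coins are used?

0

126 − 1×100→26 − 1×20→6 − 1×5→1 − 1×1→0
Count of 50: 0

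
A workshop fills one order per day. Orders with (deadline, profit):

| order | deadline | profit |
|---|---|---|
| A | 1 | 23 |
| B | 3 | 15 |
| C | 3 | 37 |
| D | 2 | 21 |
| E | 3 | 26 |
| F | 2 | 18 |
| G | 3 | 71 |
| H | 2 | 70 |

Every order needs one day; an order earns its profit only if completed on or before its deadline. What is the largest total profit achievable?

178

By profit: G(d3,71), H(d2,70), C(d3,37), E(d3,26), A(d1,23), D(d2,21), F(d2,18), B(d3,15)
G→slot 3; H→slot 2; C→slot 1; E skipped; A skipped; D skipped; F skipped; B skipped.
Profit = 37 + 70 + 71 = 178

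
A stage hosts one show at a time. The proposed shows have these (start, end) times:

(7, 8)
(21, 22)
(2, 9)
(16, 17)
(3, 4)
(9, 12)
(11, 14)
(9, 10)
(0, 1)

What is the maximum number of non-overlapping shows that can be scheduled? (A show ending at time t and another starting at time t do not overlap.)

7

Greedy by earliest finish: after sorting by end time, pick each interval compatible with the last pick.
Sorted by end: (0,1)  (3,4)  (7,8)  (2,9)  (9,10)  (9,12)  (11,14)  (16,17)  (21,22)
take (0,1); take (3,4); take (7,8); take (9,10); take (11,14); take (16,17); take (21,22).
Selected 7 shows.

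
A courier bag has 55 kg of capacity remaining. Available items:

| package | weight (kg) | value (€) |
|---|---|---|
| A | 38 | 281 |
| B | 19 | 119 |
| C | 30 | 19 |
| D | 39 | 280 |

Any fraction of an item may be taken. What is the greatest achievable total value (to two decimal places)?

403.05

Sort by value per unit weight and fill in that order.
Order: A (281/38=7.39) > D (280/39=7.18) > B (119/19=6.26) > C (19/30=0.63)
Fill: take A (38 @ 281) → take 17/39 of D → 122.05; 55/55 used.
Total value = 403.05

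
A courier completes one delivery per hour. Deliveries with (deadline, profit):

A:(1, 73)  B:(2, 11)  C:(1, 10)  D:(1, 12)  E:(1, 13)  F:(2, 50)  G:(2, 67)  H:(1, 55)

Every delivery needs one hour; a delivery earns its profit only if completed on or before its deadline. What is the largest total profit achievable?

Sort by profit descending; place each in the latest free slot ≤ its deadline.
Profit order: A=73 G=67 H=55 F=50 E=13 D=12 B=11 C=10
Assign: A→slot 1, G→slot 2, H skipped, F skipped, E skipped, D skipped, B skipped, C skipped.
Slots: [1:A] [2:G]
Profit = 73 + 67 = 140

140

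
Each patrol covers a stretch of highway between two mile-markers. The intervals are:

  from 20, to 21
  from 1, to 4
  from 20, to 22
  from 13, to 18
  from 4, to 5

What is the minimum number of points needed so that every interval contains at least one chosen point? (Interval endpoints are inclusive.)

3

Sort by right endpoint; whenever an interval is uncovered, place a point at its right end.
Sorted: [1,4] [4,5] [13,18] [20,21] [20,22]
{[1,4],[4,5]} hit by 4; {[13,18]} hit by 18; {[20,21],[20,22]} hit by 21.
Points: 4, 18, 21 (3 total).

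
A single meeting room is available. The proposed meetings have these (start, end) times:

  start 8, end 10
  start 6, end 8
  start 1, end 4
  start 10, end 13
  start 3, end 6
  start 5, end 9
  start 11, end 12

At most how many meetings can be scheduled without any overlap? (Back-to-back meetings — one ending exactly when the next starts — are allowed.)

Greedy by earliest finish: after sorting by end time, pick each interval compatible with the last pick.
By end time: (1,4), (3,6), (6,8), (5,9), (8,10), (11,12), (10,13).
Pick (1,4); next start ≥ 4 → (6,8); next start ≥ 8 → (8,10); next start ≥ 10 → (11,12).
Selected 4 meetings.

4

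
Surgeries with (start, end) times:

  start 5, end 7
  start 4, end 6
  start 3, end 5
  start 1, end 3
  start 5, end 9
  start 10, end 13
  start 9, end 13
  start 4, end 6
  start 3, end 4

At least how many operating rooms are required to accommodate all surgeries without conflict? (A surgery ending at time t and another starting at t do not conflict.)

Events (time:±→running): 1:+→1 3:-→0 3:+→1 3:+→2 4:-→1 4:+→2 4:+→3 5:-→2 5:+→3 5:+→4 … peak 4.

4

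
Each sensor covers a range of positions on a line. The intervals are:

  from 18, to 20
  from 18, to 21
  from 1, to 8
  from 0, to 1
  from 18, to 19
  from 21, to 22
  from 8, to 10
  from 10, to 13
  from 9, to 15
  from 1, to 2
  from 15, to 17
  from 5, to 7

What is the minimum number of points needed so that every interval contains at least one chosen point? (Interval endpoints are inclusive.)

6

Sort by right endpoint; whenever an interval is uncovered, place a point at its right end.
By right end: [0,1]  [1,2]  [5,7]  [1,8]  [8,10]  [10,13]  [9,15]  [15,17]  [18,19]  [18,20]  [18,21]  [21,22]
[0,1] uncovered → point at 1; [5,7] uncovered → point at 7; [8,10] uncovered → point at 10; [15,17] uncovered → point at 17; [18,19] uncovered → point at 19; [21,22] uncovered → point at 22.
Points: 1, 7, 10, 17, 19, 22 (6 total).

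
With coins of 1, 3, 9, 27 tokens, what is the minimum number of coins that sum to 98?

8

Use the largest denomination that fits, subtract, and repeat.
98 = 3×27 + 1×9 + 2×3 + 2×1
Total coins = 3 + 1 + 2 + 2 = 8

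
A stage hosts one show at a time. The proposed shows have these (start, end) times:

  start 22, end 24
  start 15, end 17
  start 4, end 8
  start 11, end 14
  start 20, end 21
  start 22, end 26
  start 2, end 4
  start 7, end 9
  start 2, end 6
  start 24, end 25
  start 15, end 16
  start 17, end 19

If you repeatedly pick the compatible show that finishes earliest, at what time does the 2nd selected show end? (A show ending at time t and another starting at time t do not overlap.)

Sort by end time and greedily take each interval whose start is ≥ the last chosen end.
Sorted by end: (2,4)  (2,6)  (4,8)  (7,9)  (11,14)  (15,16)  (15,17)  (17,19)  (20,21)  (22,24)  (24,25)  (22,26)
take (2,4); take (4,8); skip (7,9); take (11,14); take (15,16); take (17,19); take (20,21); take (22,24); take (24,25); skip (22,26).
Selected: (2,4) (4,8) (11,14) (15,16) (17,19) (20,21) (22,24) (24,25)

8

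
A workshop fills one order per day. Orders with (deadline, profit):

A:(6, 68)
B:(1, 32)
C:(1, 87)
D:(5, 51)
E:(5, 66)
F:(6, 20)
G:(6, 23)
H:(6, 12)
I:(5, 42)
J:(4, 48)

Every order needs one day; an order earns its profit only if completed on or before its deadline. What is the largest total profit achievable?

Profit order: C=87 A=68 E=66 D=51 J=48 I=42 B=32 G=23 F=20 H=12
Assign: C→slot 1, A→slot 6, E→slot 5, D→slot 4, J→slot 3, I→slot 2, B skipped, G skipped, F skipped, H skipped.
Slots: [1:C] [2:I] [3:J] [4:D] [5:E] [6:A]
Profit = 87 + 42 + 48 + 51 + 66 + 68 = 362

362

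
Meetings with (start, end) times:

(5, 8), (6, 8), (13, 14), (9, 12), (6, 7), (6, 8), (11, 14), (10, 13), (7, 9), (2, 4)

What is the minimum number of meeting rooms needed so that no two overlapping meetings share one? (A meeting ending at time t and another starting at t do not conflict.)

The answer is the maximum number of intervals overlapping at any instant.
Events (time:±→running): 2:+→1 4:-→0 5:+→1 6:+→2 6:+→3 6:+→4 … peak 4.

4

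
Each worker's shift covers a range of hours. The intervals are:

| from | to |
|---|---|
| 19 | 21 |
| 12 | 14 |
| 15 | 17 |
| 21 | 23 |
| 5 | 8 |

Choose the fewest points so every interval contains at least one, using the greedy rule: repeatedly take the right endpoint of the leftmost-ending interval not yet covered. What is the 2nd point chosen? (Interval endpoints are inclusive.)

By right end: [5,8]  [12,14]  [15,17]  [19,21]  [21,23]
[5,8] uncovered → point at 8; [12,14] uncovered → point at 14; [15,17] uncovered → point at 17; [19,21] uncovered → point at 21.
Points: 8, 14, 17, 21 (4 total).

14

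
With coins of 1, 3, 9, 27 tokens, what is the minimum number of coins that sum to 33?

3

Greedy: take as many of the largest coin as possible, then repeat with the remainder.
33 = 1×27 + 2×3
Total coins = 1 + 2 = 3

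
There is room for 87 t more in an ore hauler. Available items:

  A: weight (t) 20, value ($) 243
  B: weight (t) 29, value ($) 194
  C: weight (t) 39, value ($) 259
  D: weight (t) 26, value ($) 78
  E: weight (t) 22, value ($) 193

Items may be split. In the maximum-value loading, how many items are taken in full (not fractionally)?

3

Sort by value per unit weight and fill in that order.
Ratios (sorted): A 12.15, E 8.77, B 6.69, C 6.64, D 3.00
take A (20 @ 243); take E (22 @ 193); take B (29 @ 194); take 16/39 of C → 106.26. Capacity used 87/87.
3 item(s) taken whole; one partial (take 16/39 of C).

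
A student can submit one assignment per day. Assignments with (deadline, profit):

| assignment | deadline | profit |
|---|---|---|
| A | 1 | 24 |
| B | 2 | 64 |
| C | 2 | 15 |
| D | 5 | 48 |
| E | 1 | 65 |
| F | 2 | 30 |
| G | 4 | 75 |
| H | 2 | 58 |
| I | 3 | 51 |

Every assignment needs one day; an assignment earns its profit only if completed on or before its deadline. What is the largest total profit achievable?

By profit: G(d4,75), E(d1,65), B(d2,64), H(d2,58), I(d3,51), D(d5,48), F(d2,30), A(d1,24), C(d2,15)
G→slot 4; E→slot 1; B→slot 2; H skipped; I→slot 3; D→slot 5; F skipped; A skipped; C skipped.
Profit = 65 + 64 + 51 + 75 + 48 = 303

303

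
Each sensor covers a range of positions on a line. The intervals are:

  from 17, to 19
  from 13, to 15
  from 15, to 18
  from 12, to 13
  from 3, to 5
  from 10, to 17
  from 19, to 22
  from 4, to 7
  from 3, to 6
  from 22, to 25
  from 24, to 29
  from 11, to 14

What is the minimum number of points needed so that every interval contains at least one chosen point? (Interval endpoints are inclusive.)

5

Sort by right endpoint; whenever an interval is uncovered, place a point at its right end.
By right end: [3,5]  [3,6]  [4,7]  [12,13]  [11,14]  [13,15]  [10,17]  [15,18]  [17,19]  [19,22]  [22,25]  [24,29]
[3,5] uncovered → point at 5; [12,13] uncovered → point at 13; [15,18] uncovered → point at 18; [19,22] uncovered → point at 22; [24,29] uncovered → point at 29.
Points: 5, 13, 18, 22, 29 (5 total).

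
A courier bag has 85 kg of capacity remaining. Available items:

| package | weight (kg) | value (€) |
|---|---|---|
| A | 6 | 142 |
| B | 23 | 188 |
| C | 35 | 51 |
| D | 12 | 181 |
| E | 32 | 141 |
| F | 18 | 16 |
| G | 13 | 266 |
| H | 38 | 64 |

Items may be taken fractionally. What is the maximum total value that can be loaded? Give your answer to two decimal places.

Order: A (142/6=23.67) > G (266/13=20.46) > D (181/12=15.08) > B (188/23=8.17) > E (141/32=4.41) > H (64/38=1.68) > C (51/35=1.46) > F (16/18=0.89)
Fill: take A (6 @ 142) → take G (13 @ 266) → take D (12 @ 181) → take B (23 @ 188) → take 31/32 of E → 136.59; 85/85 used.
Total value = 913.59

913.59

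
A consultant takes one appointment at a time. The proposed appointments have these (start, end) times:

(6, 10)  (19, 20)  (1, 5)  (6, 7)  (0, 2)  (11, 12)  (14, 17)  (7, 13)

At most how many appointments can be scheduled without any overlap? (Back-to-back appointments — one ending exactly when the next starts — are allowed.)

5

Sort by end time and greedily take each interval whose start is ≥ the last chosen end.
Sorted by end: (0,2)  (1,5)  (6,7)  (6,10)  (11,12)  (7,13)  (14,17)  (19,20)
take (0,2); take (6,7); take (11,12); take (14,17); take (19,20).
Selected 5 appointments.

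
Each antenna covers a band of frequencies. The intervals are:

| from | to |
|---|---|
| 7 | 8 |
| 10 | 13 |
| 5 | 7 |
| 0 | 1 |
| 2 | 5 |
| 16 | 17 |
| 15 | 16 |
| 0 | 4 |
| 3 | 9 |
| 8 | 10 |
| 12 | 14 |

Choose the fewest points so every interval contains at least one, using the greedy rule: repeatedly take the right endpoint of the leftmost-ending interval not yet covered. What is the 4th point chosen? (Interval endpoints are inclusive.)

13

Sort by right endpoint; whenever an interval is uncovered, place a point at its right end.
Sorted: [0,1] [0,4] [2,5] [5,7] [7,8] [3,9] [8,10] [10,13] [12,14] [15,16] [16,17]
{[0,1],[0,4]} hit by 1; {[2,5],[5,7]} hit by 5; {[7,8],[3,9],[8,10]} hit by 8; {[10,13],[12,14]} hit by 13; {[15,16],[16,17]} hit by 16.
Points: 1, 5, 8, 13, 16 (5 total).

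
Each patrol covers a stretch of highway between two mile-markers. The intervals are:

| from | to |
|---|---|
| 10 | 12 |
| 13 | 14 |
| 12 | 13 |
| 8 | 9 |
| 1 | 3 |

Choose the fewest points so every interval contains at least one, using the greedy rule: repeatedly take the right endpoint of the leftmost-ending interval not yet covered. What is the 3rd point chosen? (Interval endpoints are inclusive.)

Process intervals by earliest right end; each time one isn't hit yet, stab at its right endpoint.
Sorted: [1,3] [8,9] [10,12] [12,13] [13,14]
{[1,3]} hit by 3; {[8,9]} hit by 9; {[10,12],[12,13]} hit by 12; {[13,14]} hit by 14.
Points: 3, 9, 12, 14 (4 total).

12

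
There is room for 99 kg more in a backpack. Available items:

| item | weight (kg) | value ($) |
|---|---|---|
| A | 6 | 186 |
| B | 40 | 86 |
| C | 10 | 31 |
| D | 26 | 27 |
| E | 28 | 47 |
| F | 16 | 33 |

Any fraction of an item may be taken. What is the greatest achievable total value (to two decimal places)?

381.32

Greedy by value/weight ratio, highest first.
Ratios (sorted): A 31.00, C 3.10, B 2.15, F 2.06, E 1.68, D 1.04
take A (6 @ 186); take C (10 @ 31); take B (40 @ 86); take F (16 @ 33); take 27/28 of E → 45.32. Capacity used 99/99.
Total value = 381.32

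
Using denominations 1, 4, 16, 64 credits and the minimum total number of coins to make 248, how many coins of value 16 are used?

3

Use the largest denomination that fits, subtract, and repeat.
248 = 3×64 + 3×16 + 2×4
Count of 16: 3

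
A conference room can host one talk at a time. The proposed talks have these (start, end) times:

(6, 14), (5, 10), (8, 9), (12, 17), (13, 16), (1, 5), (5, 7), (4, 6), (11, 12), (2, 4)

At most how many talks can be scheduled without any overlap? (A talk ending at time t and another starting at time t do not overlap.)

5

Sort by end time and greedily take each interval whose start is ≥ the last chosen end.
By end time: (2,4), (1,5), (4,6), (5,7), (8,9), (5,10), (11,12), (6,14), (13,16), (12,17).
Pick (2,4); next start ≥ 4 → (4,6); next start ≥ 6 → (8,9); next start ≥ 9 → (11,12); next start ≥ 12 → (13,16).
Selected 5 talks.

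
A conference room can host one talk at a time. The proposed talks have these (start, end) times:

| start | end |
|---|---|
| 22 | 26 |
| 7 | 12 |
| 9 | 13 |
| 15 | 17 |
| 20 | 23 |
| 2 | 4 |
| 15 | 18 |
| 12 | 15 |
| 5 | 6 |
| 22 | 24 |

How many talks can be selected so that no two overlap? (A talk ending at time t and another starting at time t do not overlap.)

Greedy by earliest finish: after sorting by end time, pick each interval compatible with the last pick.
By end time: (2,4), (5,6), (7,12), (9,13), (12,15), (15,17), (15,18), (20,23), (22,24), (22,26).
Pick (2,4); next start ≥ 4 → (5,6); next start ≥ 6 → (7,12); next start ≥ 12 → (12,15); next start ≥ 15 → (15,17); next start ≥ 17 → (20,23).
Selected 6 talks.

6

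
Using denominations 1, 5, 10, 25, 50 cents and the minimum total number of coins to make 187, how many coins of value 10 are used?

1

187 = 3×50 + 1×25 + 1×10 + 2×1
Count of 10: 1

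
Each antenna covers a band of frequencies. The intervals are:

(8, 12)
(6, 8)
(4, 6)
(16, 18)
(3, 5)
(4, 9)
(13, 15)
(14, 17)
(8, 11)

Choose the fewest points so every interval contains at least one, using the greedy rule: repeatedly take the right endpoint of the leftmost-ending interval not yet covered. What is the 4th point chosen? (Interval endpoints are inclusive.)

18

By right end: [3,5]  [4,6]  [6,8]  [4,9]  [8,11]  [8,12]  [13,15]  [14,17]  [16,18]
[3,5] uncovered → point at 5; [6,8] uncovered → point at 8; [13,15] uncovered → point at 15; [16,18] uncovered → point at 18.
Points: 5, 8, 15, 18 (4 total).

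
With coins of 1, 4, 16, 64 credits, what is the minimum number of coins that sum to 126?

9

126 − 1×64→62 − 3×16→14 − 3×4→2 − 2×1→0
Total coins = 1 + 3 + 3 + 2 = 9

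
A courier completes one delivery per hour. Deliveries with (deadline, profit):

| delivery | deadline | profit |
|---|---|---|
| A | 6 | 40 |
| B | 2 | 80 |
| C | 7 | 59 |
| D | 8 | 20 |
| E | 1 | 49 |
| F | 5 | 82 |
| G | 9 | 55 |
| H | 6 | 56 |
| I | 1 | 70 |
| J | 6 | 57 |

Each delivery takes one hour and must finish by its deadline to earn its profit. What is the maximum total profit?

519

Sort by profit descending; place each in the latest free slot ≤ its deadline.
Profit order: F=82 B=80 I=70 C=59 J=57 H=56 G=55 E=49 A=40 D=20
Assign: F→slot 5, B→slot 2, I→slot 1, C→slot 7, J→slot 6, H→slot 4, G→slot 9, E skipped, A→slot 3, D→slot 8.
Slots: [1:I] [2:B] [3:A] [4:H] [5:F] [6:J] [7:C] [8:D] [9:G]
Profit = 70 + 80 + 40 + 56 + 82 + 57 + 59 + 20 + 55 = 519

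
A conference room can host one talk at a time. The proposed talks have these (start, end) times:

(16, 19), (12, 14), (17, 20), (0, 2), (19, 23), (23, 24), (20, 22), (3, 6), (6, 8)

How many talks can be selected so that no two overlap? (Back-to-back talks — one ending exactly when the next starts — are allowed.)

Order by finish time; keep every interval that doesn't clash with the previous kept one.
Sorted by end: (0,2)  (3,6)  (6,8)  (12,14)  (16,19)  (17,20)  (20,22)  (19,23)  (23,24)
take (0,2); take (3,6); take (6,8); take (12,14); take (16,19); take (20,22); take (23,24).
Selected 7 talks.

7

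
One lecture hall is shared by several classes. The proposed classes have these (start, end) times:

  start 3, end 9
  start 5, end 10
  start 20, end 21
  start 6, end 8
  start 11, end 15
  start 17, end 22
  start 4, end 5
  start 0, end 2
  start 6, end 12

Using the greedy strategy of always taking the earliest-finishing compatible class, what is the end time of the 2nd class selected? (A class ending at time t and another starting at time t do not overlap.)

Sort by end time and greedily take each interval whose start is ≥ the last chosen end.
By end time: (0,2), (4,5), (6,8), (3,9), (5,10), (6,12), (11,15), (20,21), (17,22).
Pick (0,2); next start ≥ 2 → (4,5); next start ≥ 5 → (6,8); next start ≥ 8 → (11,15); next start ≥ 15 → (20,21).
Selected: (0,2) (4,5) (6,8) (11,15) (20,21)

5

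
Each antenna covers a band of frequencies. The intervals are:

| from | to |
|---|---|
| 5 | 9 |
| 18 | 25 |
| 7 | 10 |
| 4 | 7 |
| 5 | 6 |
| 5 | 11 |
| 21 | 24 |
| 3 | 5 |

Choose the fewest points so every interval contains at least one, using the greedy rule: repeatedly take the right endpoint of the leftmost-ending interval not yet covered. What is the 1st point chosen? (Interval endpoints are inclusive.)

5

Sort by right endpoint; whenever an interval is uncovered, place a point at its right end.
Sorted: [3,5] [5,6] [4,7] [5,9] [7,10] [5,11] [21,24] [18,25]
{[3,5],[5,6],[4,7],[5,9]} hit by 5; {[7,10],[5,11]} hit by 10; {[21,24],[18,25]} hit by 24.
Points: 5, 10, 24 (3 total).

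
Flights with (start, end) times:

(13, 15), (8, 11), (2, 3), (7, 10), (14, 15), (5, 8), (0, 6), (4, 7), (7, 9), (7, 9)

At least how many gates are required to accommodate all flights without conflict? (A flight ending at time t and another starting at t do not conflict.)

The answer is the maximum number of intervals overlapping at any instant.
Events (time:±→running): 0:+→1 2:+→2 3:-→1 4:+→2 5:+→3 6:-→2 7:-→1 7:+→2 7:+→3 7:+→4 … peak 4.

4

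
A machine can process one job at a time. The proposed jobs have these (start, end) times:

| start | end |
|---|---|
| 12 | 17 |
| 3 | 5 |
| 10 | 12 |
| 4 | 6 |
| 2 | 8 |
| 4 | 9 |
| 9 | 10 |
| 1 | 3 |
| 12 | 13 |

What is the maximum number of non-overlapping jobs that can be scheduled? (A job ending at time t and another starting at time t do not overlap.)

Sorted by end: (1,3)  (3,5)  (4,6)  (2,8)  (4,9)  (9,10)  (10,12)  (12,13)  (12,17)
take (1,3); take (3,5); skip (4,6); skip (2,8); take (9,10); take (10,12); take (12,13); skip (12,17).
Selected 5 jobs.

5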